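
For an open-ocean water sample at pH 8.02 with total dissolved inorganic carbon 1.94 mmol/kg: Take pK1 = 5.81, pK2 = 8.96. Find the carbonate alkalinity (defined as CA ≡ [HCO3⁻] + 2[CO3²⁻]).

CA = [HCO3⁻] + 2[CO3²⁻] = (α₁ + 2α₂)·DIC
At pH 8.02: [H⁺]/K1 = 10^-2.21 = 0.0061660, K2/[H⁺] = 10^-0.94 = 0.11482
α₁ = 1/(1 + 0.0061660 + 0.11482) = 1/1.1210 = 0.8921; α₂ = α₁·K2/[H⁺] = 0.1024
α₁ + 2α₂ = 1.0969
CA = 1.0969 × 1.94 = 2.13 mmol/kg

CA = 2.13 mmol/kg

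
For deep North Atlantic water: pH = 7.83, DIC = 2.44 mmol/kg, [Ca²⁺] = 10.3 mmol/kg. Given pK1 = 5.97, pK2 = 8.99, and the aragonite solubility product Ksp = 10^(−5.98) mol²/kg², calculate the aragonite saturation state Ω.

Ω = 1.53

α₂ = 1 / (1 + [H⁺]/K2 + [H⁺]²/(K1K2)) = 1 / (1 + 10^+1.16 + 10^-0.70)
   = 1 / (1 + 14.454 + 0.19953) = 1/15.654 = 0.06388
[CO3²⁻] = α₂ × DIC = 0.06388 × 2.44 = 0.1559 mmol/kg
Ksp = 10^(−5.98) = 1.047×10^-6
Ω = [Ca²⁺][CO3²⁻]/Ksp = (10.3×10^-3)(1.559×10^-4) / 1.047×10^-6 = 1.53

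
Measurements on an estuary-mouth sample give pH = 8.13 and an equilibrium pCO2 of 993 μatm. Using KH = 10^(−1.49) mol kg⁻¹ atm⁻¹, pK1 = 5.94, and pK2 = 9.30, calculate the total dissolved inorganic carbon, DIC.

DIC = 5.35 mmol/kg

[CO2*] = KH · pCO2 = 10^(−1.49) × 993×10^-6 = 3.213×10^-5 mol/kg
α₀ = 1/(1 + K1/[H⁺] + K1K2/[H⁺]²) = 1/(1 + 10^+2.19 + 10^+1.02) = 0.006011
DIC = [CO2*]/α₀ = 3.213×10^-5 / 0.006011 = 5.35 mmol/kg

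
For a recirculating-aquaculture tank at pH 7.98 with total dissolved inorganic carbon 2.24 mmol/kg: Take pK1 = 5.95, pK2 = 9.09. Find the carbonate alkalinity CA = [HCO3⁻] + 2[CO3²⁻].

CA = 2.38 mmol/kg

CA = [HCO3⁻] + 2[CO3²⁻] = (α₁ + 2α₂)·DIC
At pH 7.98: [H⁺]/K1 = 10^-2.03 = 0.0093325, K2/[H⁺] = 10^-1.11 = 0.077625
α₁ = 1/(1 + 0.0093325 + 0.077625) = 1/1.0870 = 0.9200; α₂ = α₁·K2/[H⁺] = 0.07141
α₁ + 2α₂ = 1.0628
CA = 1.0628 × 2.24 = 2.38 mmol/kg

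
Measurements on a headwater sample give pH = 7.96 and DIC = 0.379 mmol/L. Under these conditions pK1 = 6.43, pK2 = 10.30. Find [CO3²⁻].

α₂ = 1 / (1 + [H⁺]/K2 + [H⁺]²/(K1K2)) = 1 / (1 + 10^+2.34 + 10^+0.81)
   = 1 / (1 + 218.78 + 6.4565) = 1/226.23 = 0.004420
[CO3²⁻] = α₂ × DIC = 0.004420 × 0.379 = 0.00168 mmol/L = 1.68 μmol/L

[CO3²⁻] = 1.68 μmol/L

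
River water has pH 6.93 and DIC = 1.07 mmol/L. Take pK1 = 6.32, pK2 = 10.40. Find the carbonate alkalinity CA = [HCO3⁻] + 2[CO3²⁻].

CA = 0.859 mmol/L

CA = [HCO3⁻] + 2[CO3²⁻] = (α₁ + 2α₂)·DIC
At pH 6.93: [H⁺]/K1 = 10^-0.61 = 0.24547, K2/[H⁺] = 10^-3.47 = 0.00033884
α₁ = 1/(1 + 0.24547 + 0.00033884) = 1/1.2458 = 0.8027; α₂ = α₁·K2/[H⁺] = 0.0002720
α₁ + 2α₂ = 0.8032
CA = 0.8032 × 1.07 = 0.859 mmol/L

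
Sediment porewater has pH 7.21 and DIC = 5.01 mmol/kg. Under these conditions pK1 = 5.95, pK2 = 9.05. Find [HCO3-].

[HCO3⁻] = 4.68 mmol/kg

α₁ = 1 / (1 + [H⁺]/K1 + K2/[H⁺]) = 1 / (1 + 10^-1.26 + 10^-1.84)
   = 1 / (1 + 0.054954 + 0.014454) = 1/1.0694 = 0.9351
[HCO3⁻] = α₁ × DIC = 0.9351 × 5.01 = 4.68 mmol/kg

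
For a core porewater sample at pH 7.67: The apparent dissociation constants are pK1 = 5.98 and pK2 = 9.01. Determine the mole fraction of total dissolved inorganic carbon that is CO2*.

α₀ = 0.0192

α₀ = 1 / (1 + K1/[H⁺] + K1K2/[H⁺]²) = 1 / (1 + 10^+1.69 + 10^+0.35)
   = 1 / (1 + 48.978 + 2.2387) = 1/52.217 = 0.01915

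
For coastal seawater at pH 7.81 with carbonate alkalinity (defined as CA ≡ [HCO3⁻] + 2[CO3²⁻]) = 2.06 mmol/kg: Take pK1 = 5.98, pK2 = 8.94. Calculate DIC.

CA = [HCO3⁻] + 2[CO3²⁻] = (α₁ + 2α₂)·DIC
At pH 7.81: [H⁺]/K1 = 10^-1.83 = 0.014791, K2/[H⁺] = 10^-1.13 = 0.074131
α₁ = 1/(1 + 0.014791 + 0.074131) = 1/1.0889 = 0.9183; α₂ = α₁·K2/[H⁺] = 0.06808
α₁ + 2α₂ = 1.0545
DIC = CA / (α₁ + 2α₂) = 2.06 / 1.0545 = 1.95 mmol/kg

DIC = 1.95 mmol/kg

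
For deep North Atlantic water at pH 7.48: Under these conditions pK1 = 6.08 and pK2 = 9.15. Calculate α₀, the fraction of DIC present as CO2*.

α₀ = 0.0375

α₀ = 1 / (1 + K1/[H⁺] + K1K2/[H⁺]²) = 1 / (1 + 10^+1.40 + 10^-0.27)
   = 1 / (1 + 25.119 + 0.53703) = 1/26.656 = 0.03752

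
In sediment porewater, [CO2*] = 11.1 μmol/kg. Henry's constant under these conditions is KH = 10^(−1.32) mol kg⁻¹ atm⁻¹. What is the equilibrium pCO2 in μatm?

pCO2 = 232 μatm

KH = 10^(−1.32) = 4.786×10^-2 mol kg⁻¹ atm⁻¹
pCO2 = [CO2*]/KH = 11.1×10^-6 / 4.786×10^-2 = 2.32×10^-4 atm = 232 μatm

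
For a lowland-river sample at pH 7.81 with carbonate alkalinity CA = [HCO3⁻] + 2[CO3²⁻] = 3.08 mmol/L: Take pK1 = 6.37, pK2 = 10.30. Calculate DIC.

DIC = 3.18 mmol/L

CA = [HCO3⁻] + 2[CO3²⁻] = (α₁ + 2α₂)·DIC
At pH 7.81: [H⁺]/K1 = 10^-1.44 = 0.036308, K2/[H⁺] = 10^-2.49 = 0.0032359
α₁ = 1/(1 + 0.036308 + 0.0032359) = 1/1.0395 = 0.9620; α₂ = α₁·K2/[H⁺] = 0.003113
α₁ + 2α₂ = 0.9682
DIC = CA / (α₁ + 2α₂) = 3.08 / 0.9682 = 3.18 mmol/L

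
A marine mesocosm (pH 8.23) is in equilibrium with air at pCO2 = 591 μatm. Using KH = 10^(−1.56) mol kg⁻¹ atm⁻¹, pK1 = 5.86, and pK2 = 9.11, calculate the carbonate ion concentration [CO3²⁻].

[CO3²⁻] = 0.503 mmol/kg

[CO2*] = KH · pCO2 = 10^(−1.56) × 591×10^-6 = 1.628×10^-5 mol/kg
α₀ = 1/(1 + K1/[H⁺] + K1K2/[H⁺]²) = 1/(1 + 10^+2.37 + 10^+1.49) = 0.003755
DIC = [CO2*]/α₀ = 1.628×10^-5 / 0.003755 = 4.335 mmol/kg
[CO3²⁻] = α₂·DIC; α₂ = 0.1160, so [CO3²⁻] = 0.1160 × 4.335 = 0.503 mmol/kg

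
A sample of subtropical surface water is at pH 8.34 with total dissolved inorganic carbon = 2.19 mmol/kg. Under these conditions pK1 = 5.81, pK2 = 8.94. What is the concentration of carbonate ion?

[CO3²⁻] = 0.439 mmol/kg

α₂ = 1 / (1 + [H⁺]/K2 + [H⁺]²/(K1K2)) = 1 / (1 + 10^+0.60 + 10^-1.93)
   = 1 / (1 + 3.9811 + 0.011749) = 1/4.9928 = 0.2003
[CO3²⁻] = α₂ × DIC = 0.2003 × 2.19 = 0.439 mmol/kg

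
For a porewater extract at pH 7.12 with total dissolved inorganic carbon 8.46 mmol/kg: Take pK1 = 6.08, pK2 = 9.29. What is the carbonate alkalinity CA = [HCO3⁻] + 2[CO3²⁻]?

CA = 7.81 mmol/kg

CA = [HCO3⁻] + 2[CO3²⁻] = (α₁ + 2α₂)·DIC
At pH 7.12: [H⁺]/K1 = 10^-1.04 = 0.091201, K2/[H⁺] = 10^-2.17 = 0.0067608
α₁ = 1/(1 + 0.091201 + 0.0067608) = 1/1.0980 = 0.9108; α₂ = α₁·K2/[H⁺] = 0.006158
α₁ + 2α₂ = 0.9231
CA = 0.9231 × 8.46 = 7.81 mmol/kg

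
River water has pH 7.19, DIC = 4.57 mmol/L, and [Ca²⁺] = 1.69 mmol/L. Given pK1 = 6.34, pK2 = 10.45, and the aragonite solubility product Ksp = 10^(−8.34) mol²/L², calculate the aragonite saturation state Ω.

Ω = 0.813

α₂ = 1 / (1 + [H⁺]/K2 + [H⁺]²/(K1K2)) = 1 / (1 + 10^+3.26 + 10^+2.41)
   = 1 / (1 + 1819.7 + 257.04) = 1/2077.7 = 0.0004813
[CO3²⁻] = α₂ × DIC = 0.0004813 × 4.57 = 0.002200 mmol/L = 2.200 μmol/L
Ksp = 10^(−8.34) = 4.571×10^-9
Ω = [Ca²⁺][CO3²⁻]/Ksp = (1.69×10^-3)(2.200×10^-6) / 4.571×10^-9 = 0.813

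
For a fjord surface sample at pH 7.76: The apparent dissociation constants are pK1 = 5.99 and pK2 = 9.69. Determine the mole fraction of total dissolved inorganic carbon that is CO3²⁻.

α₂ = 1 / (1 + [H⁺]/K2 + [H⁺]²/(K1K2)) = 1 / (1 + 10^+1.93 + 10^+0.16)
   = 1 / (1 + 85.114 + 1.4454) = 1/87.559 = 0.01142

α₂ = 0.0114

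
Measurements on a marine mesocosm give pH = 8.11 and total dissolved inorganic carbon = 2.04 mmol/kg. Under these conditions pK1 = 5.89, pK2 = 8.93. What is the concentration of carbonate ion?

[CO3²⁻] = 0.267 mmol/kg

α₂ = 1 / (1 + [H⁺]/K2 + [H⁺]²/(K1K2)) = 1 / (1 + 10^+0.82 + 10^-1.40)
   = 1 / (1 + 6.6069 + 0.039811) = 1/7.6467 = 0.1308
[CO3²⁻] = α₂ × DIC = 0.1308 × 2.04 = 0.267 mmol/kg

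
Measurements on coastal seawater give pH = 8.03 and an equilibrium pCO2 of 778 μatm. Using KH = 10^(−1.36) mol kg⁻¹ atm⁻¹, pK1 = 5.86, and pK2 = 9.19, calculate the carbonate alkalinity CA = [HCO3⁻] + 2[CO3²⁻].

[CO2*] = KH · pCO2 = 10^(−1.36) × 778×10^-6 = 3.396×10^-5 mol/kg
α₀ = 1/(1 + K1/[H⁺] + K1K2/[H⁺]²) = 1/(1 + 10^+2.17 + 10^+1.01) = 0.006284
DIC = [CO2*]/α₀ = 3.396×10^-5 / 0.006284 = 5.405 mmol/kg
CA = (α₁ + 2α₂)·DIC = (0.9294 + 2×0.06430) × 5.405 = 5.72 mmol/kg

CA = 5.72 mmol/kg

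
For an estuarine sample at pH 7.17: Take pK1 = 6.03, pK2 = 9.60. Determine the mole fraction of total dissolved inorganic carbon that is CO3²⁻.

α₂ = 0.00345

α₂ = 1 / (1 + [H⁺]/K2 + [H⁺]²/(K1K2)) = 1 / (1 + 10^+2.43 + 10^+1.29)
   = 1 / (1 + 269.15 + 19.498) = 1/289.65 = 0.003452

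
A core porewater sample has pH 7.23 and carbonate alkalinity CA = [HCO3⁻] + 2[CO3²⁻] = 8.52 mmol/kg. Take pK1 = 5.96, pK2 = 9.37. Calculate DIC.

CA = [HCO3⁻] + 2[CO3²⁻] = (α₁ + 2α₂)·DIC
At pH 7.23: [H⁺]/K1 = 10^-1.27 = 0.053703, K2/[H⁺] = 10^-2.14 = 0.0072444
α₁ = 1/(1 + 0.053703 + 0.0072444) = 1/1.0609 = 0.9426; α₂ = α₁·K2/[H⁺] = 0.006828
α₁ + 2α₂ = 0.9562
DIC = CA / (α₁ + 2α₂) = 8.52 / 0.9562 = 8.91 mmol/kg

DIC = 8.91 mmol/kg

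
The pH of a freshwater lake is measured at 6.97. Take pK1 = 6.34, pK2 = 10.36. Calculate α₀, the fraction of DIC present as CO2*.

α₀ = 0.190

α₀ = 1 / (1 + K1/[H⁺] + K1K2/[H⁺]²) = 1 / (1 + 10^+0.63 + 10^-2.76)
   = 1 / (1 + 4.2658 + 0.0017378) = 1/5.2675 = 0.1898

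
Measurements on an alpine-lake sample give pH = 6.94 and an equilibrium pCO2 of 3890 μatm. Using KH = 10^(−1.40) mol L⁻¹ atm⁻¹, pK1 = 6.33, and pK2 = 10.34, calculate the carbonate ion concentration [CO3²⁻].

[CO3²⁻] = 0.251 μmol/L

[CO2*] = KH · pCO2 = 10^(−1.40) × 3890×10^-6 = 1.549×10^-4 mol/L
α₀ = 1/(1 + K1/[H⁺] + K1K2/[H⁺]²) = 1/(1 + 10^+0.61 + 10^-2.79) = 0.1970
DIC = [CO2*]/α₀ = 1.549×10^-4 / 0.1970 = 0.7860 mmol/L
[CO3²⁻] = α₂·DIC; α₂ = 0.0003195, so [CO3²⁻] = 0.0003195 × 0.7860 = 0.000251 mmol/L = 0.251 μmol/L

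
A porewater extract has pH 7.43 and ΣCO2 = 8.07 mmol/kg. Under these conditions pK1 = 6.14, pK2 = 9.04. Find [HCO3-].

[HCO3⁻] = 7.50 mmol/kg

α₁ = 1 / (1 + [H⁺]/K1 + K2/[H⁺]) = 1 / (1 + 10^-1.29 + 10^-1.61)
   = 1 / (1 + 0.051286 + 0.024547) = 1/1.0758 = 0.9295
[HCO3⁻] = α₁ × DIC = 0.9295 × 8.07 = 7.50 mmol/kg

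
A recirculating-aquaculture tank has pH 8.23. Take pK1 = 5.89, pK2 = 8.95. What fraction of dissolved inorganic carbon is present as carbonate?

α₂ = 1 / (1 + [H⁺]/K2 + [H⁺]²/(K1K2)) = 1 / (1 + 10^+0.72 + 10^-1.62)
   = 1 / (1 + 5.2481 + 0.023988) = 1/6.2721 = 0.1594

α₂ = 0.159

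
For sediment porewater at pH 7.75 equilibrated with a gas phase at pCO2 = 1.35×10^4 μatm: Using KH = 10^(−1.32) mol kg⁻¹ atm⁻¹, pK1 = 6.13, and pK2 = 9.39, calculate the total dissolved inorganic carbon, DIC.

DIC = 28.2 mmol/kg

[CO2*] = KH · pCO2 = 10^(−1.32) × 1.35×10^4×10^-6 = 6.462×10^-4 mol/kg
α₀ = 1/(1 + K1/[H⁺] + K1K2/[H⁺]²) = 1/(1 + 10^+1.62 + 10^-0.02) = 0.02291
DIC = [CO2*]/α₀ = 6.462×10^-4 / 0.02291 = 28.2 mmol/kg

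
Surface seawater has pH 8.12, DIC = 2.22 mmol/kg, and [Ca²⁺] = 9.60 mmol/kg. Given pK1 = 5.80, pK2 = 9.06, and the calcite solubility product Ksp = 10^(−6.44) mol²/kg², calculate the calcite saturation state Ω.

Ω = 6.02

α₂ = 1 / (1 + [H⁺]/K2 + [H⁺]²/(K1K2)) = 1 / (1 + 10^+0.94 + 10^-1.38)
   = 1 / (1 + 8.7096 + 0.041687) = 1/9.7513 = 0.1026
[CO3²⁻] = α₂ × DIC = 0.1026 × 2.22 = 0.2277 mmol/kg
Ksp = 10^(−6.44) = 3.631×10^-7
Ω = [Ca²⁺][CO3²⁻]/Ksp = (9.60×10^-3)(2.277×10^-4) / 3.631×10^-7 = 6.02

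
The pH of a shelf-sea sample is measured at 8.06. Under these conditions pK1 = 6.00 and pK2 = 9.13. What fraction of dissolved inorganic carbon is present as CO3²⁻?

α₂ = 0.0778

α₂ = 1 / (1 + [H⁺]/K2 + [H⁺]²/(K1K2)) = 1 / (1 + 10^+1.07 + 10^-0.99)
   = 1 / (1 + 11.749 + 0.10233) = 1/12.851 = 0.07781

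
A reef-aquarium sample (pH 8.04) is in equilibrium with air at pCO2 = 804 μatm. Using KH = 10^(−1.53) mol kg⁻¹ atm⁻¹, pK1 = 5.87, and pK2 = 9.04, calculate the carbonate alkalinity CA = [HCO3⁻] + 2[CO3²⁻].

CA = 4.21 mmol/kg

[CO2*] = KH · pCO2 = 10^(−1.53) × 804×10^-6 = 2.373×10^-5 mol/kg
α₀ = 1/(1 + K1/[H⁺] + K1K2/[H⁺]²) = 1/(1 + 10^+2.17 + 10^+1.17) = 0.006109
DIC = [CO2*]/α₀ = 2.373×10^-5 / 0.006109 = 3.884 mmol/kg
CA = (α₁ + 2α₂)·DIC = (0.9035 + 2×0.09035) × 3.884 = 4.21 mmol/kg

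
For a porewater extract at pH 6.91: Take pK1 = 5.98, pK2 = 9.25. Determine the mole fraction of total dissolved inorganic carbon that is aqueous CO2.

α₀ = 1 / (1 + K1/[H⁺] + K1K2/[H⁺]²) = 1 / (1 + 10^+0.93 + 10^-1.41)
   = 1 / (1 + 8.5114 + 0.038905) = 1/9.5503 = 0.1047

α₀ = 0.105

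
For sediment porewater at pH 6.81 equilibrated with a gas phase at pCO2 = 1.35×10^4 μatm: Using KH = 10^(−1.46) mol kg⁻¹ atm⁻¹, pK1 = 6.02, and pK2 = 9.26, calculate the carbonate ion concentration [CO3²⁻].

[CO3²⁻] = 10.2 μmol/kg

[CO2*] = KH · pCO2 = 10^(−1.46) × 1.35×10^4×10^-6 = 4.681×10^-4 mol/kg
α₀ = 1/(1 + K1/[H⁺] + K1K2/[H⁺]²) = 1/(1 + 10^+0.79 + 10^-1.66) = 0.1391
DIC = [CO2*]/α₀ = 4.681×10^-4 / 0.1391 = 3.365 mmol/kg
[CO3²⁻] = α₂·DIC; α₂ = 0.003044, so [CO3²⁻] = 0.003044 × 3.365 = 0.0102 mmol/kg = 10.2 μmol/kg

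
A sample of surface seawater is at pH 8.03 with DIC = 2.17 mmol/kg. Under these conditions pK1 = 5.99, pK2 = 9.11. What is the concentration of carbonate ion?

α₂ = 1 / (1 + [H⁺]/K2 + [H⁺]²/(K1K2)) = 1 / (1 + 10^+1.08 + 10^-0.96)
   = 1 / (1 + 12.023 + 0.10965) = 1/13.132 = 0.07615
[CO3²⁻] = α₂ × DIC = 0.07615 × 2.17 = 0.165 mmol/kg

[CO3²⁻] = 0.165 mmol/kg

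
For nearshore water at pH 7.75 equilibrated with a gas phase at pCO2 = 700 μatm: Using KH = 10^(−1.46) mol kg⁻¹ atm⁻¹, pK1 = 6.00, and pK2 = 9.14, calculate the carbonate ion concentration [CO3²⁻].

[CO3²⁻] = 0.0556 mmol/kg

[CO2*] = KH · pCO2 = 10^(−1.46) × 700×10^-6 = 2.427×10^-5 mol/kg
α₀ = 1/(1 + K1/[H⁺] + K1K2/[H⁺]²) = 1/(1 + 10^+1.75 + 10^+0.36) = 0.01680
DIC = [CO2*]/α₀ = 2.427×10^-5 / 0.01680 = 1.445 mmol/kg
[CO3²⁻] = α₂·DIC; α₂ = 0.03849, so [CO3²⁻] = 0.03849 × 1.445 = 0.0556 mmol/kg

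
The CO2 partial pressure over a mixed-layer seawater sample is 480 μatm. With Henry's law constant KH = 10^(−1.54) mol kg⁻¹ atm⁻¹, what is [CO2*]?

KH = 10^(−1.54) = 2.884×10^-2 mol kg⁻¹ atm⁻¹
[CO2*] = KH · pCO2 = 2.884×10^-2 × 480×10^-6 atm = 1.38×10^-5 mol/kg

[CO2*] = 13.8 μmol/kg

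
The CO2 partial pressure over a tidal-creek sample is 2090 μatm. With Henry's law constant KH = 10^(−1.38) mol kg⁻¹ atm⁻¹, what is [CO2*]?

KH = 10^(−1.38) = 4.169×10^-2 mol kg⁻¹ atm⁻¹
[CO2*] = KH · pCO2 = 4.169×10^-2 × 2090×10^-6 atm = 8.71×10^-5 mol/kg

[CO2*] = 87.1 μmol/kg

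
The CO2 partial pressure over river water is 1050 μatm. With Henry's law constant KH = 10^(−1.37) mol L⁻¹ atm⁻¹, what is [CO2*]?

[CO2*] = 44.8 μmol/L

KH = 10^(−1.37) = 4.266×10^-2 mol L⁻¹ atm⁻¹
[CO2*] = KH · pCO2 = 4.266×10^-2 × 1050×10^-6 atm = 4.48×10^-5 mol/L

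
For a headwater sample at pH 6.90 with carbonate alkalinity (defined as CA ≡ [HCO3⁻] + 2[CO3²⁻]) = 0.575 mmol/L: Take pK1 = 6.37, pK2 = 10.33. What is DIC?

CA = [HCO3⁻] + 2[CO3²⁻] = (α₁ + 2α₂)·DIC
At pH 6.90: [H⁺]/K1 = 10^-0.53 = 0.29512, K2/[H⁺] = 10^-3.43 = 0.00037154
α₁ = 1/(1 + 0.29512 + 0.00037154) = 1/1.2955 = 0.7719; α₂ = α₁·K2/[H⁺] = 0.0002868
α₁ + 2α₂ = 0.7725
DIC = CA / (α₁ + 2α₂) = 0.575 / 0.7725 = 0.744 mmol/L

DIC = 0.744 mmol/L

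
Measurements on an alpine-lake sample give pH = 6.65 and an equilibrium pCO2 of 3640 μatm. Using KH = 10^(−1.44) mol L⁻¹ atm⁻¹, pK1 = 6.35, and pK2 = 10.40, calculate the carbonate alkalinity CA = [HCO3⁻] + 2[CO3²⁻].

[CO2*] = KH · pCO2 = 10^(−1.44) × 3640×10^-6 = 1.322×10^-4 mol/L
α₀ = 1/(1 + K1/[H⁺] + K1K2/[H⁺]²) = 1/(1 + 10^+0.30 + 10^-3.45) = 0.3338
DIC = [CO2*]/α₀ = 1.322×10^-4 / 0.3338 = 0.3959 mmol/L
CA = (α₁ + 2α₂)·DIC = (0.6661 + 2×0.0001184) × 0.3959 = 0.264 mmol/L

CA = 0.264 mmol/L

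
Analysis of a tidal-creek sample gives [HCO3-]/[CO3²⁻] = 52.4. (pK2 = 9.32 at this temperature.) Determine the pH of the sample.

From K2 = [H⁺][CO3²⁻]/[HCO3-]:  pH = pK2 − log₁₀([HCO3-]/[CO3²⁻])
log₁₀(52.4) = +1.719
pH = 9.32 − (+1.719) = 7.60

pH = 7.60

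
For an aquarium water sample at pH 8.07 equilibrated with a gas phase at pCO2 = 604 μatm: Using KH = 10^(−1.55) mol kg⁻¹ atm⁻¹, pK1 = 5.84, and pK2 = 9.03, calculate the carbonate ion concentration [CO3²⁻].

[CO2*] = KH · pCO2 = 10^(−1.55) × 604×10^-6 = 1.702×10^-5 mol/kg
α₀ = 1/(1 + K1/[H⁺] + K1K2/[H⁺]²) = 1/(1 + 10^+2.23 + 10^+1.27) = 0.005279
DIC = [CO2*]/α₀ = 1.702×10^-5 / 0.005279 = 3.225 mmol/kg
[CO3²⁻] = α₂·DIC; α₂ = 0.09829, so [CO3²⁻] = 0.09829 × 3.225 = 0.317 mmol/kg

[CO3²⁻] = 0.317 mmol/kg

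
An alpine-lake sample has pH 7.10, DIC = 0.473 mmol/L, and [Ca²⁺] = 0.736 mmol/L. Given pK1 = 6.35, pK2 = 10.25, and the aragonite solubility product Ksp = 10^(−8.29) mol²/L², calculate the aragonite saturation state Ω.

α₂ = 1 / (1 + [H⁺]/K2 + [H⁺]²/(K1K2)) = 1 / (1 + 10^+3.15 + 10^+2.40)
   = 1 / (1 + 1412.5 + 251.19) = 1/1664.7 = 0.0006007
[CO3²⁻] = α₂ × DIC = 0.0006007 × 0.473 = 0.0002841 mmol/L = 0.2841 μmol/L
Ksp = 10^(−8.29) = 5.129×10^-9
Ω = [Ca²⁺][CO3²⁻]/Ksp = (0.736×10^-3)(2.841×10^-7) / 5.129×10^-9 = 0.0408

Ω = 0.0408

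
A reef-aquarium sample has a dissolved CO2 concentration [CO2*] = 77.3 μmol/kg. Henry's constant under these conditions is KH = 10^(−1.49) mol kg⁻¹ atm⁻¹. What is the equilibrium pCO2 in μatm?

pCO2 = 2390 μatm

KH = 10^(−1.49) = 3.236×10^-2 mol kg⁻¹ atm⁻¹
pCO2 = [CO2*]/KH = 77.3×10^-6 / 3.236×10^-2 = 2.39×10^-3 atm = 2390 μatm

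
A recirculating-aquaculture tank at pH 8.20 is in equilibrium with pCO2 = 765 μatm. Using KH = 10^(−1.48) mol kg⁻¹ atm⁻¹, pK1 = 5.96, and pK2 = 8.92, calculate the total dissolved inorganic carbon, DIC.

DIC = 5.27 mmol/kg

[CO2*] = KH · pCO2 = 10^(−1.48) × 765×10^-6 = 2.533×10^-5 mol/kg
α₀ = 1/(1 + K1/[H⁺] + K1K2/[H⁺]²) = 1/(1 + 10^+2.24 + 10^+1.52) = 0.004810
DIC = [CO2*]/α₀ = 2.533×10^-5 / 0.004810 = 5.27 mmol/kg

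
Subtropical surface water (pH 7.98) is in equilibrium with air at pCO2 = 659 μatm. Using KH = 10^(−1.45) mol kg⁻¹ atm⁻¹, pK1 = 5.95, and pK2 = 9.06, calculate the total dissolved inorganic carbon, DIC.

[CO2*] = KH · pCO2 = 10^(−1.45) × 659×10^-6 = 2.338×10^-5 mol/kg
α₀ = 1/(1 + K1/[H⁺] + K1K2/[H⁺]²) = 1/(1 + 10^+2.03 + 10^+0.95) = 0.008542
DIC = [CO2*]/α₀ = 2.338×10^-5 / 0.008542 = 2.74 mmol/kg

DIC = 2.74 mmol/kg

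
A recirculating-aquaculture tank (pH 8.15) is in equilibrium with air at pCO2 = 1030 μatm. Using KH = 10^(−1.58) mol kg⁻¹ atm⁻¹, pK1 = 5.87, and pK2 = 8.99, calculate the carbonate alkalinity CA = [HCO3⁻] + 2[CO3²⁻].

[CO2*] = KH · pCO2 = 10^(−1.58) × 1030×10^-6 = 2.709×10^-5 mol/kg
α₀ = 1/(1 + K1/[H⁺] + K1K2/[H⁺]²) = 1/(1 + 10^+2.28 + 10^+1.44) = 0.004564
DIC = [CO2*]/α₀ = 2.709×10^-5 / 0.004564 = 5.935 mmol/kg
CA = (α₁ + 2α₂)·DIC = (0.8697 + 2×0.1257) × 5.935 = 6.65 mmol/kg

CA = 6.65 mmol/kg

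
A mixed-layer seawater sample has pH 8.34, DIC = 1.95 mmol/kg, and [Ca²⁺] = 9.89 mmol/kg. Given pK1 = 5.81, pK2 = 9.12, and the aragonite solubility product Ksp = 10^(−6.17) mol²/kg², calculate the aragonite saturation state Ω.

α₂ = 1 / (1 + [H⁺]/K2 + [H⁺]²/(K1K2)) = 1 / (1 + 10^+0.78 + 10^-1.75)
   = 1 / (1 + 6.0256 + 0.017783) = 1/7.0434 = 0.1420
[CO3²⁻] = α₂ × DIC = 0.1420 × 1.95 = 0.2769 mmol/kg
Ksp = 10^(−6.17) = 6.761×10^-7
Ω = [Ca²⁺][CO3²⁻]/Ksp = (9.89×10^-3)(2.769×10^-4) / 6.761×10^-7 = 4.05

Ω = 4.05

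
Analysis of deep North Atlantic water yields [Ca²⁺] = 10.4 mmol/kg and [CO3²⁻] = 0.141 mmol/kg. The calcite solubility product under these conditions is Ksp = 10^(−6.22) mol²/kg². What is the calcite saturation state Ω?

Ksp = 10^(−6.22) = 6.026×10^-7
Ω = [Ca²⁺][CO3²⁻]/Ksp = (10.4×10^-3)(0.141×10^-3) / 6.026×10^-7 = 2.43

Ω = 2.43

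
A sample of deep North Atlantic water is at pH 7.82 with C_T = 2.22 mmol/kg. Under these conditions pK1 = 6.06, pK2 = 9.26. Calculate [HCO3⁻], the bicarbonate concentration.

[HCO3⁻] = 2.11 mmol/kg

α₁ = 1 / (1 + [H⁺]/K1 + K2/[H⁺]) = 1 / (1 + 10^-1.76 + 10^-1.44)
   = 1 / (1 + 0.017378 + 0.036308) = 1/1.0537 = 0.9490
[HCO3⁻] = α₁ × DIC = 0.9490 × 2.22 = 2.11 mmol/kg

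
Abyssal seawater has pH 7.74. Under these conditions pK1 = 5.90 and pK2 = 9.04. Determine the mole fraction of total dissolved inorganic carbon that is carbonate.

α₂ = 1 / (1 + [H⁺]/K2 + [H⁺]²/(K1K2)) = 1 / (1 + 10^+1.30 + 10^-0.54)
   = 1 / (1 + 19.953 + 0.28840) = 1/21.241 = 0.04708

α₂ = 0.0471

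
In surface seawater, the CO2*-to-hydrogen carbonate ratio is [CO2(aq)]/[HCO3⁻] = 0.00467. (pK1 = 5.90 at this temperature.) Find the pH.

pH = 8.23

From K1 = [H⁺][HCO3⁻]/[CO2(aq)]:  pH = pK1 − log₁₀([CO2(aq)]/[HCO3⁻])
log₁₀(0.00467) = -2.331
pH = 5.90 − (-2.331) = 8.23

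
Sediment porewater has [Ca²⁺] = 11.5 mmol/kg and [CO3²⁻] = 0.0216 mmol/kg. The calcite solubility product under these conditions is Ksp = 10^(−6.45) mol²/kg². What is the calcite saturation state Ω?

Ksp = 10^(−6.45) = 3.548×10^-7
Ω = [Ca²⁺][CO3²⁻]/Ksp = (11.5×10^-3)(0.0216×10^-3) / 3.548×10^-7 = 0.700

Ω = 0.700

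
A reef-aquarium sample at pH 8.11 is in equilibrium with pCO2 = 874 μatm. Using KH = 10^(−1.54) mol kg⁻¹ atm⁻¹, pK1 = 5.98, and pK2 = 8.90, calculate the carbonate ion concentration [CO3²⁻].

[CO3²⁻] = 0.551 mmol/kg

[CO2*] = KH · pCO2 = 10^(−1.54) × 874×10^-6 = 2.521×10^-5 mol/kg
α₀ = 1/(1 + K1/[H⁺] + K1K2/[H⁺]²) = 1/(1 + 10^+2.13 + 10^+1.34) = 0.006338
DIC = [CO2*]/α₀ = 2.521×10^-5 / 0.006338 = 3.977 mmol/kg
[CO3²⁻] = α₂·DIC; α₂ = 0.1387, so [CO3²⁻] = 0.1387 × 3.977 = 0.551 mmol/kg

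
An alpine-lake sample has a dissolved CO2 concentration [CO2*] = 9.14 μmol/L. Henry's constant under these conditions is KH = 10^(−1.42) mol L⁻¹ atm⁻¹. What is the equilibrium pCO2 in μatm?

KH = 10^(−1.42) = 3.802×10^-2 mol L⁻¹ atm⁻¹
pCO2 = [CO2*]/KH = 9.14×10^-6 / 3.802×10^-2 = 2.40×10^-4 atm = 240 μatm

pCO2 = 240 μatm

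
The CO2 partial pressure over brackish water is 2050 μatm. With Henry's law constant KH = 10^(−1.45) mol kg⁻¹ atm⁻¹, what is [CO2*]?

[CO2*] = 72.7 μmol/kg

KH = 10^(−1.45) = 3.548×10^-2 mol kg⁻¹ atm⁻¹
[CO2*] = KH · pCO2 = 3.548×10^-2 × 2050×10^-6 atm = 7.27×10^-5 mol/kg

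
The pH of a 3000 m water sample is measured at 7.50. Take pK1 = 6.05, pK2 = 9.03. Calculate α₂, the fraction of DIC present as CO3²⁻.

α₂ = 1 / (1 + [H⁺]/K2 + [H⁺]²/(K1K2)) = 1 / (1 + 10^+1.53 + 10^+0.08)
   = 1 / (1 + 33.884 + 1.2023) = 1/36.087 = 0.02771

α₂ = 0.0277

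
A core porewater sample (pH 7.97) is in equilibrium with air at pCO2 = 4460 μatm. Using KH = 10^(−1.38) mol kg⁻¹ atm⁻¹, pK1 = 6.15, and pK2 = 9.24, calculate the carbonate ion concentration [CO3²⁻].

[CO2*] = KH · pCO2 = 10^(−1.38) × 4460×10^-6 = 1.859×10^-4 mol/kg
α₀ = 1/(1 + K1/[H⁺] + K1K2/[H⁺]²) = 1/(1 + 10^+1.82 + 10^+0.55) = 0.01416
DIC = [CO2*]/α₀ = 1.859×10^-4 / 0.01416 = 13.13 mmol/kg
[CO3²⁻] = α₂·DIC; α₂ = 0.05024, so [CO3²⁻] = 0.05024 × 13.13 = 0.660 mmol/kg

[CO3²⁻] = 0.660 mmol/kg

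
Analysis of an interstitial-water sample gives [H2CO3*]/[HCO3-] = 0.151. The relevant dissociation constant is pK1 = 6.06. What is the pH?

pH = 6.88

From K1 = [H⁺][HCO3-]/[H2CO3*]:  pH = pK1 − log₁₀([H2CO3*]/[HCO3-])
log₁₀(0.151) = -0.821
pH = 6.06 − (-0.821) = 6.88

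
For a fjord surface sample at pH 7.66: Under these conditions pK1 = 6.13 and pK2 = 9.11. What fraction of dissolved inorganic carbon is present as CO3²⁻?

α₂ = 0.0333

α₂ = 1 / (1 + [H⁺]/K2 + [H⁺]²/(K1K2)) = 1 / (1 + 10^+1.45 + 10^-0.08)
   = 1 / (1 + 28.184 + 0.83176) = 1/30.016 = 0.03332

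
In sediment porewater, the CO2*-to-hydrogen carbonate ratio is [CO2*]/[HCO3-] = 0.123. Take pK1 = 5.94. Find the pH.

From K1 = [H⁺][HCO3-]/[CO2*]:  pH = pK1 − log₁₀([CO2*]/[HCO3-])
log₁₀(0.123) = -0.910
pH = 5.94 − (-0.910) = 6.85

pH = 6.85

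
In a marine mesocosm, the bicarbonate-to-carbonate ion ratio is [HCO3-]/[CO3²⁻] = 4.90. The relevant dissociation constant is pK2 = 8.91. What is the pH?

pH = 8.22

From K2 = [H⁺][CO3²⁻]/[HCO3-]:  pH = pK2 − log₁₀([HCO3-]/[CO3²⁻])
log₁₀(4.90) = +0.690
pH = 8.91 − (+0.690) = 8.22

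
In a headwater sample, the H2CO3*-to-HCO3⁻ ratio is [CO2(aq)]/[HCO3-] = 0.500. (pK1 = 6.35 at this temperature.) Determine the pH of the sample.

pH = 6.65

From K1 = [H⁺][HCO3-]/[CO2(aq)]:  pH = pK1 − log₁₀([CO2(aq)]/[HCO3-])
log₁₀(0.500) = -0.301
pH = 6.35 − (-0.301) = 6.65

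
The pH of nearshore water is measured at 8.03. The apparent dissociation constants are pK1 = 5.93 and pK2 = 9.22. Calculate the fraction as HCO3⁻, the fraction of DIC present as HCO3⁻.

α₁ = 1 / (1 + [H⁺]/K1 + K2/[H⁺]) = 1 / (1 + 10^-2.10 + 10^-1.19)
   = 1 / (1 + 0.0079433 + 0.064565) = 1/1.0725 = 0.9324

α₁ = 0.932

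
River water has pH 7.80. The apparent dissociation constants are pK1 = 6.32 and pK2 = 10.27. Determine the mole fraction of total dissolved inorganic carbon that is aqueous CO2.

α₀ = 1 / (1 + K1/[H⁺] + K1K2/[H⁺]²) = 1 / (1 + 10^+1.48 + 10^-0.99)
   = 1 / (1 + 30.200 + 0.10233) = 1/31.302 = 0.03195

α₀ = 0.0319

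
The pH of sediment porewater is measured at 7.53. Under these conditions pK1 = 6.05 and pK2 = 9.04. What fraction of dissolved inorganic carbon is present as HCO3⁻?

α₁ = 1 / (1 + [H⁺]/K1 + K2/[H⁺]) = 1 / (1 + 10^-1.48 + 10^-1.51)
   = 1 / (1 + 0.033113 + 0.030903) = 1/1.0640 = 0.9398

α₁ = 0.940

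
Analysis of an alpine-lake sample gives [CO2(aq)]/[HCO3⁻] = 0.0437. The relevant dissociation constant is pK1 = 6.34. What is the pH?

From K1 = [H⁺][HCO3⁻]/[CO2(aq)]:  pH = pK1 − log₁₀([CO2(aq)]/[HCO3⁻])
log₁₀(0.0437) = -1.360
pH = 6.34 − (-1.360) = 7.70

pH = 7.70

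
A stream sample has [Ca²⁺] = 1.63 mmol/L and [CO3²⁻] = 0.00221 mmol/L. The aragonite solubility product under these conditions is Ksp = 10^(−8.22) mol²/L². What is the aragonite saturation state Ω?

Ksp = 10^(−8.22) = 6.026×10^-9
Ω = [Ca²⁺][CO3²⁻]/Ksp = (1.63×10^-3)(0.00221×10^-3) / 6.026×10^-9 = 0.598

Ω = 0.598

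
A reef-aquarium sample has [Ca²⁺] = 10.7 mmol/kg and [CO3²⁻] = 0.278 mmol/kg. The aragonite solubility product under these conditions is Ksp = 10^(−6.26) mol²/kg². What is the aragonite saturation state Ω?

Ω = 5.41

Ksp = 10^(−6.26) = 5.495×10^-7
Ω = [Ca²⁺][CO3²⁻]/Ksp = (10.7×10^-3)(0.278×10^-3) / 5.495×10^-7 = 5.41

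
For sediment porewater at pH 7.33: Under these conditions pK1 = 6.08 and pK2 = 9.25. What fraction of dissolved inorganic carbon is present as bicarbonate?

α₁ = 1 / (1 + [H⁺]/K1 + K2/[H⁺]) = 1 / (1 + 10^-1.25 + 10^-1.92)
   = 1 / (1 + 0.056234 + 0.012023) = 1/1.0683 = 0.9361

α₁ = 0.936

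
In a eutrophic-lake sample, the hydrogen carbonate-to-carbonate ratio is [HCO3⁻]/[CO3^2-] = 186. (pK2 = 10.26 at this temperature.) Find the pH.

pH = 7.99

From K2 = [H⁺][CO3^2-]/[HCO3⁻]:  pH = pK2 − log₁₀([HCO3⁻]/[CO3^2-])
log₁₀(186) = +2.270
pH = 10.26 − (+2.270) = 7.99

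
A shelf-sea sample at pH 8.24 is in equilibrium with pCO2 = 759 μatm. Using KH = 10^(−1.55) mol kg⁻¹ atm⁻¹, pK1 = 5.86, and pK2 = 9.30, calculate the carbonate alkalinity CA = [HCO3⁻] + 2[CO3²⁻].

[CO2*] = KH · pCO2 = 10^(−1.55) × 759×10^-6 = 2.139×10^-5 mol/kg
α₀ = 1/(1 + K1/[H⁺] + K1K2/[H⁺]²) = 1/(1 + 10^+2.38 + 10^+1.32) = 0.003820
DIC = [CO2*]/α₀ = 2.139×10^-5 / 0.003820 = 5.600 mmol/kg
CA = (α₁ + 2α₂)·DIC = (0.9164 + 2×0.07981) × 5.600 = 6.03 mmol/kg

CA = 6.03 mmol/kg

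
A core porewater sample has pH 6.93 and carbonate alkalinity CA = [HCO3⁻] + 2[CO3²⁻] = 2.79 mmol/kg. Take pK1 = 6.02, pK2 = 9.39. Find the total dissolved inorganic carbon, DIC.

CA = [HCO3⁻] + 2[CO3²⁻] = (α₁ + 2α₂)·DIC
At pH 6.93: [H⁺]/K1 = 10^-0.91 = 0.12303, K2/[H⁺] = 10^-2.46 = 0.0034674
α₁ = 1/(1 + 0.12303 + 0.0034674) = 1/1.1265 = 0.8877; α₂ = α₁·K2/[H⁺] = 0.003078
α₁ + 2α₂ = 0.8939
DIC = CA / (α₁ + 2α₂) = 2.79 / 0.8939 = 3.12 mmol/kg

DIC = 3.12 mmol/kg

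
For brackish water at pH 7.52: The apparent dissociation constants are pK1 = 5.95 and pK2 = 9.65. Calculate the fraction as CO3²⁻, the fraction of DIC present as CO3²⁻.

α₂ = 1 / (1 + [H⁺]/K2 + [H⁺]²/(K1K2)) = 1 / (1 + 10^+2.13 + 10^+0.56)
   = 1 / (1 + 134.90 + 3.6308) = 1/139.53 = 0.007167

α₂ = 0.00717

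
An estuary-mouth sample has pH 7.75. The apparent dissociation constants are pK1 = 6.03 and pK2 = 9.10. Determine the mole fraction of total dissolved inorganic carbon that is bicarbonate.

α₁ = 0.940

α₁ = 1 / (1 + [H⁺]/K1 + K2/[H⁺]) = 1 / (1 + 10^-1.72 + 10^-1.35)
   = 1 / (1 + 0.019055 + 0.044668) = 1/1.0637 = 0.9401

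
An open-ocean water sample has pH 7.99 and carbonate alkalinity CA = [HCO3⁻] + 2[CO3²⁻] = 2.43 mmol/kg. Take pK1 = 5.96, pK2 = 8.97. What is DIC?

CA = [HCO3⁻] + 2[CO3²⁻] = (α₁ + 2α₂)·DIC
At pH 7.99: [H⁺]/K1 = 10^-2.03 = 0.0093325, K2/[H⁺] = 10^-0.98 = 0.10471
α₁ = 1/(1 + 0.0093325 + 0.10471) = 1/1.1140 = 0.8976; α₂ = α₁·K2/[H⁺] = 0.09399
α₁ + 2α₂ = 1.0856
DIC = CA / (α₁ + 2α₂) = 2.43 / 1.0856 = 2.24 mmol/kg

DIC = 2.24 mmol/kg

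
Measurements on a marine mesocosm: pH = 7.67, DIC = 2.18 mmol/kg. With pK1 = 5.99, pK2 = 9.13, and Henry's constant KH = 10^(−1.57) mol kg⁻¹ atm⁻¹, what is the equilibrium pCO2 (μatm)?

pCO2 = 1600 μatm

α₀ = 1 / (1 + K1/[H⁺] + K1K2/[H⁺]²) = 1 / (1 + 10^+1.68 + 10^+0.22)
   = 1 / (1 + 47.863 + 1.6596) = 1/50.523 = 0.01979
[CO2*] = α₀ × DIC = 0.01979 × 2.18 = 0.04315 mmol/kg
pCO2 = [CO2*]/KH = 4.315×10^-5 / 2.692×10^-2 = 1600 μatm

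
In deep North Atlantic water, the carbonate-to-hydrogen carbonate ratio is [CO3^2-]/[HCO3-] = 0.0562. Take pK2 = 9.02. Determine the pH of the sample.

From K2 = [H⁺][CO3^2-]/[HCO3-]:  pH = pK2 + log₁₀([CO3^2-]/[HCO3-])
log₁₀(0.0562) = -1.250
pH = 9.02 + (-1.250) = 7.77

pH = 7.77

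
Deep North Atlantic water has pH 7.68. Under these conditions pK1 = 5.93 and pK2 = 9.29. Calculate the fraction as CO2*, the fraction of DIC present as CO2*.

α₀ = 0.0171

α₀ = 1 / (1 + K1/[H⁺] + K1K2/[H⁺]²) = 1 / (1 + 10^+1.75 + 10^+0.14)
   = 1 / (1 + 56.234 + 1.3804) = 1/58.615 = 0.01706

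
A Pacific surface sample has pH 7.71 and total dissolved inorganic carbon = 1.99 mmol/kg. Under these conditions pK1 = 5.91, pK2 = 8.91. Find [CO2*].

[CO2*] = 0.0292 mmol/kg

α₀ = 1 / (1 + K1/[H⁺] + K1K2/[H⁺]²) = 1 / (1 + 10^+1.80 + 10^+0.60)
   = 1 / (1 + 63.096 + 3.9811) = 1/68.077 = 0.01469
[CO2*] = α₀ × DIC = 0.01469 × 1.99 = 0.0292 mmol/kg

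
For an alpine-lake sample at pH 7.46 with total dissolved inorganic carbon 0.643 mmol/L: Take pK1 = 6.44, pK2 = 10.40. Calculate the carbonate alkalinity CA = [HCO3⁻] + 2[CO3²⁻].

CA = 0.588 mmol/L

CA = [HCO3⁻] + 2[CO3²⁻] = (α₁ + 2α₂)·DIC
At pH 7.46: [H⁺]/K1 = 10^-1.02 = 0.095499, K2/[H⁺] = 10^-2.94 = 0.0011482
α₁ = 1/(1 + 0.095499 + 0.0011482) = 1/1.0966 = 0.9119; α₂ = α₁·K2/[H⁺] = 0.001047
α₁ + 2α₂ = 0.9140
CA = 0.9140 × 0.643 = 0.588 mmol/L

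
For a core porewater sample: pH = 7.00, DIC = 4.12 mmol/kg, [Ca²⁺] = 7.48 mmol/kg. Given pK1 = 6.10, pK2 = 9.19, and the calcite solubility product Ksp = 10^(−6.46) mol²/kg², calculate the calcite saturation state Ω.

Ω = 0.507

α₂ = 1 / (1 + [H⁺]/K2 + [H⁺]²/(K1K2)) = 1 / (1 + 10^+2.19 + 10^+1.29)
   = 1 / (1 + 154.88 + 19.498) = 1/175.38 = 0.005702
[CO3²⁻] = α₂ × DIC = 0.005702 × 4.12 = 0.02349 mmol/kg
Ksp = 10^(−6.46) = 3.467×10^-7
Ω = [Ca²⁺][CO3²⁻]/Ksp = (7.48×10^-3)(2.349×10^-5) / 3.467×10^-7 = 0.507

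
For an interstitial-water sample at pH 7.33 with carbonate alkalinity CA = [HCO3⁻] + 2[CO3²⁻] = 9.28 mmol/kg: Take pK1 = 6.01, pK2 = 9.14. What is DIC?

DIC = 9.57 mmol/kg

CA = [HCO3⁻] + 2[CO3²⁻] = (α₁ + 2α₂)·DIC
At pH 7.33: [H⁺]/K1 = 10^-1.32 = 0.047863, K2/[H⁺] = 10^-1.81 = 0.015488
α₁ = 1/(1 + 0.047863 + 0.015488) = 1/1.0634 = 0.9404; α₂ = α₁·K2/[H⁺] = 0.01457
α₁ + 2α₂ = 0.9696
DIC = CA / (α₁ + 2α₂) = 9.28 / 0.9696 = 9.57 mmol/kg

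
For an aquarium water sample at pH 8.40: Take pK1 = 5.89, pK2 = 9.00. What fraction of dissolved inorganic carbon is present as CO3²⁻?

α₂ = 1 / (1 + [H⁺]/K2 + [H⁺]²/(K1K2)) = 1 / (1 + 10^+0.60 + 10^-1.91)
   = 1 / (1 + 3.9811 + 0.012303) = 1/4.9934 = 0.2003

α₂ = 0.200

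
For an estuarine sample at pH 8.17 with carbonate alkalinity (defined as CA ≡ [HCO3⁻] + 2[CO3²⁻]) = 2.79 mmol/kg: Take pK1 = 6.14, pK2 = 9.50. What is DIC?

CA = [HCO3⁻] + 2[CO3²⁻] = (α₁ + 2α₂)·DIC
At pH 8.17: [H⁺]/K1 = 10^-2.03 = 0.0093325, K2/[H⁺] = 10^-1.33 = 0.046774
α₁ = 1/(1 + 0.0093325 + 0.046774) = 1/1.0561 = 0.9469; α₂ = α₁·K2/[H⁺] = 0.04429
α₁ + 2α₂ = 1.0355
DIC = CA / (α₁ + 2α₂) = 2.79 / 1.0355 = 2.69 mmol/kg

DIC = 2.69 mmol/kg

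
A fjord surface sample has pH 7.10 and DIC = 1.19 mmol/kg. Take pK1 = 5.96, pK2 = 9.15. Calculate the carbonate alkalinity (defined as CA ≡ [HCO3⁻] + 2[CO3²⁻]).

CA = [HCO3⁻] + 2[CO3²⁻] = (α₁ + 2α₂)·DIC
At pH 7.10: [H⁺]/K1 = 10^-1.14 = 0.072444, K2/[H⁺] = 10^-2.05 = 0.0089125
α₁ = 1/(1 + 0.072444 + 0.0089125) = 1/1.0814 = 0.9248; α₂ = α₁·K2/[H⁺] = 0.008242
α₁ + 2α₂ = 0.9412
CA = 0.9412 × 1.19 = 1.12 mmol/kg

CA = 1.12 mmol/kg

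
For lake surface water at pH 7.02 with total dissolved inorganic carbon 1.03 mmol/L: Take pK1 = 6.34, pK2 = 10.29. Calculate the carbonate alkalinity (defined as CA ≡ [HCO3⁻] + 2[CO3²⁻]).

CA = [HCO3⁻] + 2[CO3²⁻] = (α₁ + 2α₂)·DIC
At pH 7.02: [H⁺]/K1 = 10^-0.68 = 0.20893, K2/[H⁺] = 10^-3.27 = 0.00053703
α₁ = 1/(1 + 0.20893 + 0.00053703) = 1/1.2095 = 0.8268; α₂ = α₁·K2/[H⁺] = 0.0004440
α₁ + 2α₂ = 0.8277
CA = 0.8277 × 1.03 = 0.853 mmol/L

CA = 0.853 mmol/L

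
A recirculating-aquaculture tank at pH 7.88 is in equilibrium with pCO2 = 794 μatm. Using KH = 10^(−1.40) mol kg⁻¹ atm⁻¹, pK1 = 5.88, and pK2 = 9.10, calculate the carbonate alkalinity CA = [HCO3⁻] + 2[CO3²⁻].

[CO2*] = KH · pCO2 = 10^(−1.40) × 794×10^-6 = 3.161×10^-5 mol/kg
α₀ = 1/(1 + K1/[H⁺] + K1K2/[H⁺]²) = 1/(1 + 10^+2.00 + 10^+0.78) = 0.009344
DIC = [CO2*]/α₀ = 3.161×10^-5 / 0.009344 = 3.383 mmol/kg
CA = (α₁ + 2α₂)·DIC = (0.9344 + 2×0.05630) × 3.383 = 3.54 mmol/kg

CA = 3.54 mmol/kg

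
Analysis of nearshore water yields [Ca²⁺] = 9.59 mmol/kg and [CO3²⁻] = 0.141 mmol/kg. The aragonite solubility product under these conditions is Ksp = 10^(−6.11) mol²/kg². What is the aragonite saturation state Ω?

Ksp = 10^(−6.11) = 7.762×10^-7
Ω = [Ca²⁺][CO3²⁻]/Ksp = (9.59×10^-3)(0.141×10^-3) / 7.762×10^-7 = 1.74

Ω = 1.74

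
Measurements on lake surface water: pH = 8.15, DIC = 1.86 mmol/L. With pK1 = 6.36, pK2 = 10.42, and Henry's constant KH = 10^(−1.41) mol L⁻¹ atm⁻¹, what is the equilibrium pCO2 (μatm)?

α₀ = 1 / (1 + K1/[H⁺] + K1K2/[H⁺]²) = 1 / (1 + 10^+1.79 + 10^-0.48)
   = 1 / (1 + 61.660 + 0.33113) = 1/62.991 = 0.01588
[CO2*] = α₀ × DIC = 0.01588 × 1.86 = 0.02953 mmol/L
pCO2 = [CO2*]/KH = 2.953×10^-5 / 3.890×10^-2 = 759 μatm

pCO2 = 759 μatm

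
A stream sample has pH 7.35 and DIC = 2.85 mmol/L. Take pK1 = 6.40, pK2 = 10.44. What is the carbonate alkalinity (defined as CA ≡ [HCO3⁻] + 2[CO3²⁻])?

CA = 2.56 mmol/L

CA = [HCO3⁻] + 2[CO3²⁻] = (α₁ + 2α₂)·DIC
At pH 7.35: [H⁺]/K1 = 10^-0.95 = 0.11220, K2/[H⁺] = 10^-3.09 = 0.00081283
α₁ = 1/(1 + 0.11220 + 0.00081283) = 1/1.1130 = 0.8985; α₂ = α₁·K2/[H⁺] = 0.0007303
α₁ + 2α₂ = 0.8999
CA = 0.8999 × 2.85 = 2.56 mmol/L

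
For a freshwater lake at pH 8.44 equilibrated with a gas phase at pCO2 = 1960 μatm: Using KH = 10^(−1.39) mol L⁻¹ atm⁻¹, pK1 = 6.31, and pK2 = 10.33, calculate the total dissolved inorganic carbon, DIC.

[CO2*] = KH · pCO2 = 10^(−1.39) × 1960×10^-6 = 7.985×10^-5 mol/L
α₀ = 1/(1 + K1/[H⁺] + K1K2/[H⁺]²) = 1/(1 + 10^+2.13 + 10^+0.24) = 0.007266
DIC = [CO2*]/α₀ = 7.985×10^-5 / 0.007266 = 11.0 mmol/L

DIC = 11.0 mmol/L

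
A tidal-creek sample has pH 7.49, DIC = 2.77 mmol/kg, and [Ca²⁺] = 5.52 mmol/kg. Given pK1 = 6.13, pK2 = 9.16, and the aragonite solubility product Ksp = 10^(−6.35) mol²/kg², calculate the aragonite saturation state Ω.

Ω = 0.687

α₂ = 1 / (1 + [H⁺]/K2 + [H⁺]²/(K1K2)) = 1 / (1 + 10^+1.67 + 10^+0.31)
   = 1 / (1 + 46.774 + 2.0417) = 1/49.815 = 0.02007
[CO3²⁻] = α₂ × DIC = 0.02007 × 2.77 = 0.05561 mmol/kg
Ksp = 10^(−6.35) = 4.467×10^-7
Ω = [Ca²⁺][CO3²⁻]/Ksp = (5.52×10^-3)(5.561×10^-5) / 4.467×10^-7 = 0.687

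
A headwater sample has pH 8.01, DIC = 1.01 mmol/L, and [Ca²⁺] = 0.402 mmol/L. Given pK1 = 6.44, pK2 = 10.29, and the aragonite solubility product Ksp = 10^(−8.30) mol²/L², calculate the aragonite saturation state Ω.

α₂ = 1 / (1 + [H⁺]/K2 + [H⁺]²/(K1K2)) = 1 / (1 + 10^+2.28 + 10^+0.71)
   = 1 / (1 + 190.55 + 5.1286) = 1/196.67 = 0.005085
[CO3²⁻] = α₂ × DIC = 0.005085 × 1.01 = 0.005135 mmol/L = 5.135 μmol/L
Ksp = 10^(−8.30) = 5.012×10^-9
Ω = [Ca²⁺][CO3²⁻]/Ksp = (0.402×10^-3)(5.135×10^-6) / 5.012×10^-9 = 0.412

Ω = 0.412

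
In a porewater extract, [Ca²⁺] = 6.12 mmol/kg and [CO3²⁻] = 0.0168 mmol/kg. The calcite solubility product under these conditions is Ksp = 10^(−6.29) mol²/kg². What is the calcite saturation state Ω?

Ω = 0.200

Ksp = 10^(−6.29) = 5.129×10^-7
Ω = [Ca²⁺][CO3²⁻]/Ksp = (6.12×10^-3)(0.0168×10^-3) / 5.129×10^-7 = 0.200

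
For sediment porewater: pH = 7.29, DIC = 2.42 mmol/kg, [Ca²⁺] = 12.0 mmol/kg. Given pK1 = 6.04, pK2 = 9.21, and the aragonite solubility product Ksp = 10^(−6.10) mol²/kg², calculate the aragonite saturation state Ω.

α₂ = 1 / (1 + [H⁺]/K2 + [H⁺]²/(K1K2)) = 1 / (1 + 10^+1.92 + 10^+0.67)
   = 1 / (1 + 83.176 + 4.6774) = 1/88.854 = 0.01125
[CO3²⁻] = α₂ × DIC = 0.01125 × 2.42 = 0.02724 mmol/kg
Ksp = 10^(−6.10) = 7.943×10^-7
Ω = [Ca²⁺][CO3²⁻]/Ksp = (12.0×10^-3)(2.724×10^-5) / 7.943×10^-7 = 0.411

Ω = 0.411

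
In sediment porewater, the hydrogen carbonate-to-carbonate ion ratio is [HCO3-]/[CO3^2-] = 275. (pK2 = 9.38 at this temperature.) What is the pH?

pH = 6.94

From K2 = [H⁺][CO3^2-]/[HCO3-]:  pH = pK2 − log₁₀([HCO3-]/[CO3^2-])
log₁₀(275) = +2.439
pH = 9.38 − (+2.439) = 6.94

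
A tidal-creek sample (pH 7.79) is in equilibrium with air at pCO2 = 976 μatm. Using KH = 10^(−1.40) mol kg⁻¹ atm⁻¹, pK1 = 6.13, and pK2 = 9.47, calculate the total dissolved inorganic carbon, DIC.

DIC = 1.85 mmol/kg

[CO2*] = KH · pCO2 = 10^(−1.40) × 976×10^-6 = 3.886×10^-5 mol/kg
α₀ = 1/(1 + K1/[H⁺] + K1K2/[H⁺]²) = 1/(1 + 10^+1.66 + 10^-0.02) = 0.02098
DIC = [CO2*]/α₀ = 3.886×10^-5 / 0.02098 = 1.85 mmol/kg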